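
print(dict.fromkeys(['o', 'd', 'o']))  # {'o': None, 'd': None}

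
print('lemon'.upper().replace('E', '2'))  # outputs L2MON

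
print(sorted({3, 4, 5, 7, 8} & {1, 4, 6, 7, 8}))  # [4, 7, 8]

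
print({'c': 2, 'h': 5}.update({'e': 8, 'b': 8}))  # None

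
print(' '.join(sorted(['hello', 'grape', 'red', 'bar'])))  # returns bar grape hello red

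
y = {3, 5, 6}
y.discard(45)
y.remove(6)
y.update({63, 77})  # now {3, 5, 63, 77}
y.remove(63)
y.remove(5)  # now {3, 77}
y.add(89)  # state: {3, 77, 89}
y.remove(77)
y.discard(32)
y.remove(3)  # {89}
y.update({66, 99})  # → {66, 89, 99}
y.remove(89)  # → {66, 99}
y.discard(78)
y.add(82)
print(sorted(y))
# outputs [66, 82, 99]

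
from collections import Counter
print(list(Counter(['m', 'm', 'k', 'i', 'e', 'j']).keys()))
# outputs ['m', 'k', 'i', 'e', 'j']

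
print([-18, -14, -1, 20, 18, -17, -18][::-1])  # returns [-18, -17, 18, 20, -1, -14, -18]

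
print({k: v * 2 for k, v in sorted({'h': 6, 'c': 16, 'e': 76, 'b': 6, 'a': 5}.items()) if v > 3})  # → {'a': 10, 'b': 12, 'c': 32, 'e': 152, 'h': 12}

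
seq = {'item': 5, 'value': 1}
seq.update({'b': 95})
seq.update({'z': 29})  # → {'item': 5, 'value': 1, 'b': 95, 'z': 29}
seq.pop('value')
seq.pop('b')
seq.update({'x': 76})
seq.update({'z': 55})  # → {'item': 5, 'z': 55, 'x': 76}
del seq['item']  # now {'z': 55, 'x': 76}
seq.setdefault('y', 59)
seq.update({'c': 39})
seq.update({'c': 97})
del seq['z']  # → {'x': 76, 'y': 59, 'c': 97}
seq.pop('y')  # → 59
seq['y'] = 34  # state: {'x': 76, 'c': 97, 'y': 34}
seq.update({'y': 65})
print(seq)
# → {'x': 76, 'c': 97, 'y': 65}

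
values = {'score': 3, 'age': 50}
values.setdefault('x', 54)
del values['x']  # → {'score': 3, 'age': 50}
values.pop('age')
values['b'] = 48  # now {'score': 3, 'b': 48}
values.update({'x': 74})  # {'score': 3, 'b': 48, 'x': 74}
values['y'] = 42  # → {'score': 3, 'b': 48, 'x': 74, 'y': 42}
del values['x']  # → {'score': 3, 'b': 48, 'y': 42}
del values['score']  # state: {'b': 48, 'y': 42}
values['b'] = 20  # {'b': 20, 'y': 42}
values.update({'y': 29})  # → {'b': 20, 'y': 29}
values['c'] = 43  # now {'b': 20, 'y': 29, 'c': 43}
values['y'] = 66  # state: {'b': 20, 'y': 66, 'c': 43}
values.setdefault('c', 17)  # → 43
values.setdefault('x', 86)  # 86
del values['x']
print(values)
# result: {'b': 20, 'y': 66, 'c': 43}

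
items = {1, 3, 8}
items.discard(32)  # {1, 3, 8}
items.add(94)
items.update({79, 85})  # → {1, 3, 8, 79, 85, 94}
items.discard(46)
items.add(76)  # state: {1, 3, 8, 76, 79, 85, 94}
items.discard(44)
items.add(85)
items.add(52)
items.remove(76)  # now {1, 3, 8, 52, 79, 85, 94}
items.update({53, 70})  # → {1, 3, 8, 52, 53, 70, 79, 85, 94}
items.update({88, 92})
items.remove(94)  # {1, 3, 8, 52, 53, 70, 79, 85, 88, 92}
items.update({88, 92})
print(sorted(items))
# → [1, 3, 8, 52, 53, 70, 79, 85, 88, 92]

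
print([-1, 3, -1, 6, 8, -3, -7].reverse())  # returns None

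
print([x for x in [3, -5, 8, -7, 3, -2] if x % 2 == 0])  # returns [8, -2]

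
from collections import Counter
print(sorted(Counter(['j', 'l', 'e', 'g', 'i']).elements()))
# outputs ['e', 'g', 'i', 'j', 'l']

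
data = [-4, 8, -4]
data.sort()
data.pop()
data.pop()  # -4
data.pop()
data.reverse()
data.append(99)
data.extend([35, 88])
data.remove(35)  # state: [99, 88]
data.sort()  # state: [88, 99]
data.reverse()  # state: [99, 88]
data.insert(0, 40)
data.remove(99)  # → [40, 88]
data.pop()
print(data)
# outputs [40]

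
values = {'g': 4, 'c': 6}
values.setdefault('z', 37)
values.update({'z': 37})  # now {'g': 4, 'c': 6, 'z': 37}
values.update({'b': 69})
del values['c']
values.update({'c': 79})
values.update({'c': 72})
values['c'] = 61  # {'g': 4, 'z': 37, 'b': 69, 'c': 61}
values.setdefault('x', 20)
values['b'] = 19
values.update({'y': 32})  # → {'g': 4, 'z': 37, 'b': 19, 'c': 61, 'x': 20, 'y': 32}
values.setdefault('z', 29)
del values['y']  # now {'g': 4, 'z': 37, 'b': 19, 'c': 61, 'x': 20}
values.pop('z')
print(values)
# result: {'g': 4, 'b': 19, 'c': 61, 'x': 20}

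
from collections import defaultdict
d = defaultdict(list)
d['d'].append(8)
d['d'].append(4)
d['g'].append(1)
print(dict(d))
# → {'d': [8, 4], 'g': [1]}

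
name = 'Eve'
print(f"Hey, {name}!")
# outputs Hey, Eve!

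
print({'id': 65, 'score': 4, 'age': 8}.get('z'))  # None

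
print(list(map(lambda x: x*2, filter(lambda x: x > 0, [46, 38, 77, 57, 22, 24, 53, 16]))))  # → [92, 76, 154, 114, 44, 48, 106, 32]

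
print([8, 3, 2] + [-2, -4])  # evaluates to [8, 3, 2, -2, -4]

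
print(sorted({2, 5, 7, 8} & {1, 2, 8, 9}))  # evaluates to [2, 8]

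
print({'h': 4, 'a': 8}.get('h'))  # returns 4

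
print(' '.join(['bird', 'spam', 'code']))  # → bird spam code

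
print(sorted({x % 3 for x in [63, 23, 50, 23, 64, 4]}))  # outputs [0, 1, 2]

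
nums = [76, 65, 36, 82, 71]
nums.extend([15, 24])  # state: [76, 65, 36, 82, 71, 15, 24]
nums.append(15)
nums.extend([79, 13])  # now [76, 65, 36, 82, 71, 15, 24, 15, 79, 13]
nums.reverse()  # [13, 79, 15, 24, 15, 71, 82, 36, 65, 76]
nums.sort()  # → [13, 15, 15, 24, 36, 65, 71, 76, 79, 82]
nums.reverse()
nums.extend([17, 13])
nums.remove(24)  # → [82, 79, 76, 71, 65, 36, 15, 15, 13, 17, 13]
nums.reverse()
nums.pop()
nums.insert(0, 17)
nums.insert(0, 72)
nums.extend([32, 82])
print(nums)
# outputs [72, 17, 13, 17, 13, 15, 15, 36, 65, 71, 76, 79, 32, 82]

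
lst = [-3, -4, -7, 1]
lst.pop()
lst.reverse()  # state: [-7, -4, -3]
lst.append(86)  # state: [-7, -4, -3, 86]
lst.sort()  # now [-7, -4, -3, 86]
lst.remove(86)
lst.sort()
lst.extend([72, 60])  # [-7, -4, -3, 72, 60]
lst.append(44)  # [-7, -4, -3, 72, 60, 44]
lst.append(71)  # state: [-7, -4, -3, 72, 60, 44, 71]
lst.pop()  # 71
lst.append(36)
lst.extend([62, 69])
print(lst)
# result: [-7, -4, -3, 72, 60, 44, 36, 62, 69]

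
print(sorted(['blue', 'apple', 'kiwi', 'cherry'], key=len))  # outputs ['blue', 'kiwi', 'apple', 'cherry']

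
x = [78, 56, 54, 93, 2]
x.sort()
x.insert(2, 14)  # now [2, 54, 14, 56, 78, 93]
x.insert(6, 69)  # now [2, 54, 14, 56, 78, 93, 69]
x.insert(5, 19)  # [2, 54, 14, 56, 78, 19, 93, 69]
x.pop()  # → 69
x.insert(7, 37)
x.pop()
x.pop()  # 93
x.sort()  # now [2, 14, 19, 54, 56, 78]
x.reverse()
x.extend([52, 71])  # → [78, 56, 54, 19, 14, 2, 52, 71]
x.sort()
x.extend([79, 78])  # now [2, 14, 19, 52, 54, 56, 71, 78, 79, 78]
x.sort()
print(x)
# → [2, 14, 19, 52, 54, 56, 71, 78, 78, 79]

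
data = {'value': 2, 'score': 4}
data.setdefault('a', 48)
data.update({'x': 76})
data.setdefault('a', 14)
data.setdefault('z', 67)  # 67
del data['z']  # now {'value': 2, 'score': 4, 'a': 48, 'x': 76}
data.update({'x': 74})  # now {'value': 2, 'score': 4, 'a': 48, 'x': 74}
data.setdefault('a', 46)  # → 48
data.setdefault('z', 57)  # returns 57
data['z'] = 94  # {'value': 2, 'score': 4, 'a': 48, 'x': 74, 'z': 94}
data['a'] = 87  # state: {'value': 2, 'score': 4, 'a': 87, 'x': 74, 'z': 94}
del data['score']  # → {'value': 2, 'a': 87, 'x': 74, 'z': 94}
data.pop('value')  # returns 2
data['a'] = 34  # {'a': 34, 'x': 74, 'z': 94}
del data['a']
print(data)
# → {'x': 74, 'z': 94}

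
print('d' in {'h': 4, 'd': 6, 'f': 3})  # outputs True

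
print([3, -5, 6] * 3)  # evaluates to [3, -5, 6, 3, -5, 6, 3, -5, 6]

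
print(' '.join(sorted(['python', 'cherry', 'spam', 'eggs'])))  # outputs cherry eggs python spam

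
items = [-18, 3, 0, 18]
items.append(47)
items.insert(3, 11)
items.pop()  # 47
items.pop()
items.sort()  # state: [-18, 0, 3, 11]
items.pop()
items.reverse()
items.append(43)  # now [3, 0, -18, 43]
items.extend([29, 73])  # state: [3, 0, -18, 43, 29, 73]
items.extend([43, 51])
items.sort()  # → [-18, 0, 3, 29, 43, 43, 51, 73]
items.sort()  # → [-18, 0, 3, 29, 43, 43, 51, 73]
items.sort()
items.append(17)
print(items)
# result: [-18, 0, 3, 29, 43, 43, 51, 73, 17]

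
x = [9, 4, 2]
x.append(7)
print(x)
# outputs [9, 4, 2, 7]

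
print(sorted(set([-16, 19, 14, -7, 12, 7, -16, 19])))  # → [-16, -7, 7, 12, 14, 19]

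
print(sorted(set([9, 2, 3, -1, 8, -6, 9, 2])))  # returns [-6, -1, 2, 3, 8, 9]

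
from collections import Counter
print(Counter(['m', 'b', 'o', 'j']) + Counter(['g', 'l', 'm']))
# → Counter({'m': 2, 'b': 1, 'o': 1, 'j': 1, 'g': 1, 'l': 1})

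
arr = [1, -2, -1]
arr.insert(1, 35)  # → [1, 35, -2, -1]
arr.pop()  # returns -1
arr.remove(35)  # [1, -2]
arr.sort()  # [-2, 1]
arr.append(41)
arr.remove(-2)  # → [1, 41]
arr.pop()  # 41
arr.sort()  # [1]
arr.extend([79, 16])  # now [1, 79, 16]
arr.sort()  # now [1, 16, 79]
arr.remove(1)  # [16, 79]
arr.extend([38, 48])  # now [16, 79, 38, 48]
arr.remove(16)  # [79, 38, 48]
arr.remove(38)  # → [79, 48]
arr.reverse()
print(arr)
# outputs [48, 79]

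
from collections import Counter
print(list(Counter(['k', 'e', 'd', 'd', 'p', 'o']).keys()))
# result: ['k', 'e', 'd', 'p', 'o']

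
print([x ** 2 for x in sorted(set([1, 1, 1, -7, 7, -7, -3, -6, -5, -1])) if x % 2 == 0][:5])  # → [36]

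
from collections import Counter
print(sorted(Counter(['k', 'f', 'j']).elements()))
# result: ['f', 'j', 'k']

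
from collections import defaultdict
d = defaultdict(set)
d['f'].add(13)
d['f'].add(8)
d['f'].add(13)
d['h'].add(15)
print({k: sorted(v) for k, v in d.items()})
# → {'f': [8, 13], 'h': [15]}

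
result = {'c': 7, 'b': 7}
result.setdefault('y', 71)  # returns 71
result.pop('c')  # 7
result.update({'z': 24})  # {'b': 7, 'y': 71, 'z': 24}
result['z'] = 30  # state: {'b': 7, 'y': 71, 'z': 30}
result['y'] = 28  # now {'b': 7, 'y': 28, 'z': 30}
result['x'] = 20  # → {'b': 7, 'y': 28, 'z': 30, 'x': 20}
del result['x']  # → {'b': 7, 'y': 28, 'z': 30}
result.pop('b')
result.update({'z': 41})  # {'y': 28, 'z': 41}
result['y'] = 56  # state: {'y': 56, 'z': 41}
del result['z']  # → {'y': 56}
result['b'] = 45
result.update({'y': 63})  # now {'y': 63, 'b': 45}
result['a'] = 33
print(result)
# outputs {'y': 63, 'b': 45, 'a': 33}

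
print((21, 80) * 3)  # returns (21, 80, 21, 80, 21, 80)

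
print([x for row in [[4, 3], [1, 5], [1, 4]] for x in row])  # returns [4, 3, 1, 5, 1, 4]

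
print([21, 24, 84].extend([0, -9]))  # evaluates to None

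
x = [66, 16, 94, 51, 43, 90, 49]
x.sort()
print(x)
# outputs [16, 43, 49, 51, 66, 90, 94]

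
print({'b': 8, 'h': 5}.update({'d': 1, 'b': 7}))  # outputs None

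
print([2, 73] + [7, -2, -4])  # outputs [2, 73, 7, -2, -4]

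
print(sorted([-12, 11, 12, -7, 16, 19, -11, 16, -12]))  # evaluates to [-12, -12, -11, -7, 11, 12, 16, 16, 19]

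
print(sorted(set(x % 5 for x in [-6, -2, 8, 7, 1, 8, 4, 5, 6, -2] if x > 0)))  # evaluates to [0, 1, 2, 3, 4]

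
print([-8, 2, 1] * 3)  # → [-8, 2, 1, -8, 2, 1, -8, 2, 1]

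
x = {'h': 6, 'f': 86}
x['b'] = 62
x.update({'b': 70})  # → {'h': 6, 'f': 86, 'b': 70}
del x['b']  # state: {'h': 6, 'f': 86}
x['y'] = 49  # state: {'h': 6, 'f': 86, 'y': 49}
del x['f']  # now {'h': 6, 'y': 49}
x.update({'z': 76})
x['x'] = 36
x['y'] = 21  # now {'h': 6, 'y': 21, 'z': 76, 'x': 36}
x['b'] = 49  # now {'h': 6, 'y': 21, 'z': 76, 'x': 36, 'b': 49}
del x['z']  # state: {'h': 6, 'y': 21, 'x': 36, 'b': 49}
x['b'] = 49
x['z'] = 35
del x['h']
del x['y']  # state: {'x': 36, 'b': 49, 'z': 35}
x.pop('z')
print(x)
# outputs {'x': 36, 'b': 49}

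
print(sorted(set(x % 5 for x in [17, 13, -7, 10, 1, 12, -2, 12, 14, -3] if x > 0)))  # [0, 1, 2, 3, 4]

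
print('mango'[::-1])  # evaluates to ognam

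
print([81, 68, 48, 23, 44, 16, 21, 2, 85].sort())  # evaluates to None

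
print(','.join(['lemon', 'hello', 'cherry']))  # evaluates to lemon,hello,cherry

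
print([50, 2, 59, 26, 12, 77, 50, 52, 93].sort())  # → None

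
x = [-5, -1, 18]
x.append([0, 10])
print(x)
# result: [-5, -1, 18, [0, 10]]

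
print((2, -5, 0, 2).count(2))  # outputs 2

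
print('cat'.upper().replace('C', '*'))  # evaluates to *AT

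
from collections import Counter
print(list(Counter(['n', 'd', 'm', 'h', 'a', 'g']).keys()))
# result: ['n', 'd', 'm', 'h', 'a', 'g']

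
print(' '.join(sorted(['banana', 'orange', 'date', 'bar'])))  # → banana bar date orange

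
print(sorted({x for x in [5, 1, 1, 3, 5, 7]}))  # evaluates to [1, 3, 5, 7]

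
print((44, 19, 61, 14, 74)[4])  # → 74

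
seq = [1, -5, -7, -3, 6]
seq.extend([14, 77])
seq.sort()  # [-7, -5, -3, 1, 6, 14, 77]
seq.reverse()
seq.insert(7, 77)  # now [77, 14, 6, 1, -3, -5, -7, 77]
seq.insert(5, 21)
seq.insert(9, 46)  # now [77, 14, 6, 1, -3, 21, -5, -7, 77, 46]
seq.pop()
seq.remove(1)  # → [77, 14, 6, -3, 21, -5, -7, 77]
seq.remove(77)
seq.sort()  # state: [-7, -5, -3, 6, 14, 21, 77]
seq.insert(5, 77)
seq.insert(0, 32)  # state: [32, -7, -5, -3, 6, 14, 77, 21, 77]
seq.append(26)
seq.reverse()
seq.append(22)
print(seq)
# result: [26, 77, 21, 77, 14, 6, -3, -5, -7, 32, 22]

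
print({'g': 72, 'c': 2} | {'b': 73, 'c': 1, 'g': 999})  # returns {'g': 999, 'c': 1, 'b': 73}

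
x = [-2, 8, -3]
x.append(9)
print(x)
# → [-2, 8, -3, 9]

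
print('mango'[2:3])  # n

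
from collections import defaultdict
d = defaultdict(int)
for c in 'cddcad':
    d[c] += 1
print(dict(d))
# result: {'c': 2, 'd': 3, 'a': 1}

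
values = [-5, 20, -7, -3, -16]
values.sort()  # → [-16, -7, -5, -3, 20]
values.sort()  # [-16, -7, -5, -3, 20]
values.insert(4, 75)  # [-16, -7, -5, -3, 75, 20]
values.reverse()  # [20, 75, -3, -5, -7, -16]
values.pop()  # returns -16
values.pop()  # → -7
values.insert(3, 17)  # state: [20, 75, -3, 17, -5]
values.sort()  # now [-5, -3, 17, 20, 75]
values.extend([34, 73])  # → [-5, -3, 17, 20, 75, 34, 73]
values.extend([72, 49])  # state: [-5, -3, 17, 20, 75, 34, 73, 72, 49]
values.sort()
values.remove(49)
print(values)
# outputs [-5, -3, 17, 20, 34, 72, 73, 75]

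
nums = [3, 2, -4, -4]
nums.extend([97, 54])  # [3, 2, -4, -4, 97, 54]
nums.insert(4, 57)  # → [3, 2, -4, -4, 57, 97, 54]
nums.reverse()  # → [54, 97, 57, -4, -4, 2, 3]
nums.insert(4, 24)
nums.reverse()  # [3, 2, -4, 24, -4, 57, 97, 54]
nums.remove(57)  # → [3, 2, -4, 24, -4, 97, 54]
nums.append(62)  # [3, 2, -4, 24, -4, 97, 54, 62]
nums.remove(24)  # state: [3, 2, -4, -4, 97, 54, 62]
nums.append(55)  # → [3, 2, -4, -4, 97, 54, 62, 55]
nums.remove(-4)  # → [3, 2, -4, 97, 54, 62, 55]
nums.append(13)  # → [3, 2, -4, 97, 54, 62, 55, 13]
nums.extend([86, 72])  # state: [3, 2, -4, 97, 54, 62, 55, 13, 86, 72]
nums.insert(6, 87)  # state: [3, 2, -4, 97, 54, 62, 87, 55, 13, 86, 72]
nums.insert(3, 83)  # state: [3, 2, -4, 83, 97, 54, 62, 87, 55, 13, 86, 72]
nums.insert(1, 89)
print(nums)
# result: [3, 89, 2, -4, 83, 97, 54, 62, 87, 55, 13, 86, 72]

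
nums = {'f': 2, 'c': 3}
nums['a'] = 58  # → {'f': 2, 'c': 3, 'a': 58}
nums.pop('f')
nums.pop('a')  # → 58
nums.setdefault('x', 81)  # 81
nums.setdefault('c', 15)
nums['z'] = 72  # {'c': 3, 'x': 81, 'z': 72}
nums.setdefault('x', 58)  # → 81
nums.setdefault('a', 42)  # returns 42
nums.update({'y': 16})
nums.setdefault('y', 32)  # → 16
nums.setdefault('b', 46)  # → 46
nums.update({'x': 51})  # {'c': 3, 'x': 51, 'z': 72, 'a': 42, 'y': 16, 'b': 46}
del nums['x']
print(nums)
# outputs {'c': 3, 'z': 72, 'a': 42, 'y': 16, 'b': 46}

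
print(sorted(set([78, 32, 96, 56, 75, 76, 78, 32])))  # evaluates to [32, 56, 75, 76, 78, 96]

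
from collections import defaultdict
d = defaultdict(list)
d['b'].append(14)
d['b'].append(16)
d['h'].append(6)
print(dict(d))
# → {'b': [14, 16], 'h': [6]}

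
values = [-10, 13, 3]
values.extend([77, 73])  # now [-10, 13, 3, 77, 73]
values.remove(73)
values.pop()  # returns 77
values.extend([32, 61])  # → [-10, 13, 3, 32, 61]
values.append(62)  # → [-10, 13, 3, 32, 61, 62]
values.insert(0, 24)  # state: [24, -10, 13, 3, 32, 61, 62]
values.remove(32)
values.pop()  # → 62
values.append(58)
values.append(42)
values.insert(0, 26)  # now [26, 24, -10, 13, 3, 61, 58, 42]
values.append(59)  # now [26, 24, -10, 13, 3, 61, 58, 42, 59]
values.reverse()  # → [59, 42, 58, 61, 3, 13, -10, 24, 26]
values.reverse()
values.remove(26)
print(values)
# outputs [24, -10, 13, 3, 61, 58, 42, 59]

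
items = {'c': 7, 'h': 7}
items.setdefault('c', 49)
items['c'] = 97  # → {'c': 97, 'h': 7}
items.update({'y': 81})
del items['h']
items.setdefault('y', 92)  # 81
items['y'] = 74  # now {'c': 97, 'y': 74}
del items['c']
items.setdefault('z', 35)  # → 35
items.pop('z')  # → 35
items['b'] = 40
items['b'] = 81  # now {'y': 74, 'b': 81}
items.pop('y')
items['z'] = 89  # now {'b': 81, 'z': 89}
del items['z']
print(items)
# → {'b': 81}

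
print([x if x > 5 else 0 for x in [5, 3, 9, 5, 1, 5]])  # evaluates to [0, 0, 9, 0, 0, 0]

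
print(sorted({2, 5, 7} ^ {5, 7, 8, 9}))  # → [2, 8, 9]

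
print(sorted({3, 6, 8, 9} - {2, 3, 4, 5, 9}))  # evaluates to [6, 8]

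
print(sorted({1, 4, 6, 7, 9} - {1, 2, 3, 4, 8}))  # [6, 7, 9]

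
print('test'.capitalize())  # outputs Test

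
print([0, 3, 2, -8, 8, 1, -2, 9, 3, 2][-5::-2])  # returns [1, -8, 3]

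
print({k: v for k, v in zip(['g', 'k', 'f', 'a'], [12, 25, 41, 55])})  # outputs {'g': 12, 'k': 25, 'f': 41, 'a': 55}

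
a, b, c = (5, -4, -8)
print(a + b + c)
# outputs -7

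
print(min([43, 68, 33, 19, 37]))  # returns 19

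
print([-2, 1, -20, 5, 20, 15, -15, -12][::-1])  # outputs [-12, -15, 15, 20, 5, -20, 1, -2]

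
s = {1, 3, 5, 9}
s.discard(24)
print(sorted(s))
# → [1, 3, 5, 9]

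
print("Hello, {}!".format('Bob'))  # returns Hello, Bob!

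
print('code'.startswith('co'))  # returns True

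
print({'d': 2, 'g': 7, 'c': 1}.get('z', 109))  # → 109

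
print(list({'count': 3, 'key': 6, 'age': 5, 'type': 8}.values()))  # [3, 6, 5, 8]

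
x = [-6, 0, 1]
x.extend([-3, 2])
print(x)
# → [-6, 0, 1, -3, 2]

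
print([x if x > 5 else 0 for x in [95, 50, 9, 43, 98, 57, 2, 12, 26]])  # [95, 50, 9, 43, 98, 57, 0, 12, 26]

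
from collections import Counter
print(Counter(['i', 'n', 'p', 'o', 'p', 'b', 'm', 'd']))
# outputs Counter({'p': 2, 'i': 1, 'n': 1, 'o': 1, 'b': 1, 'm': 1, 'd': 1})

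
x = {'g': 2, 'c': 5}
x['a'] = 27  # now {'g': 2, 'c': 5, 'a': 27}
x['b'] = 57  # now {'g': 2, 'c': 5, 'a': 27, 'b': 57}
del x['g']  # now {'c': 5, 'a': 27, 'b': 57}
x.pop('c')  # 5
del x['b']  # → {'a': 27}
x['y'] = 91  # {'a': 27, 'y': 91}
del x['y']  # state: {'a': 27}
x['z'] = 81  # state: {'a': 27, 'z': 81}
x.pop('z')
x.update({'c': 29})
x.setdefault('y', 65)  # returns 65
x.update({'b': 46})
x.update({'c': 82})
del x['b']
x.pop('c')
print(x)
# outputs {'a': 27, 'y': 65}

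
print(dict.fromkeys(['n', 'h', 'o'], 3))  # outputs {'n': 3, 'h': 3, 'o': 3}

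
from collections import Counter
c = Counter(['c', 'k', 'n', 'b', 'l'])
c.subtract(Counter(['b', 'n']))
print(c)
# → Counter({'c': 1, 'k': 1, 'l': 1, 'n': 0, 'b': 0})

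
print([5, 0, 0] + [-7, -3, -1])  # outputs [5, 0, 0, -7, -3, -1]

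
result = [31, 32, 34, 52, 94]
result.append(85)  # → [31, 32, 34, 52, 94, 85]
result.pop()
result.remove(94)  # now [31, 32, 34, 52]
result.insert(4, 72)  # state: [31, 32, 34, 52, 72]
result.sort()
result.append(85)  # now [31, 32, 34, 52, 72, 85]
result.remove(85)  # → [31, 32, 34, 52, 72]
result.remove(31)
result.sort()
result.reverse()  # [72, 52, 34, 32]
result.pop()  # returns 32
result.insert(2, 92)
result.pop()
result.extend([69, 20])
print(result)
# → [72, 52, 92, 69, 20]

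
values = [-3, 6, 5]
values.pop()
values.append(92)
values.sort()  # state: [-3, 6, 92]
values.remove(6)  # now [-3, 92]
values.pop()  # 92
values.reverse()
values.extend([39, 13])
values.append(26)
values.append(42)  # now [-3, 39, 13, 26, 42]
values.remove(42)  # [-3, 39, 13, 26]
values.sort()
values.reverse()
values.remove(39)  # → [26, 13, -3]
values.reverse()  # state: [-3, 13, 26]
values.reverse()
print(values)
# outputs [26, 13, -3]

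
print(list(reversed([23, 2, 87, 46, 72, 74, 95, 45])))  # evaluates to [45, 95, 74, 72, 46, 87, 2, 23]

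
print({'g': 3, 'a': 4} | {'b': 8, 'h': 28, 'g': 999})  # {'g': 999, 'a': 4, 'b': 8, 'h': 28}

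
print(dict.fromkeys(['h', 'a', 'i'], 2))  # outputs {'h': 2, 'a': 2, 'i': 2}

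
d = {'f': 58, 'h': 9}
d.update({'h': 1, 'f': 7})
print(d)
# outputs {'f': 7, 'h': 1}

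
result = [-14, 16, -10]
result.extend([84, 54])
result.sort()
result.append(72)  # [-14, -10, 16, 54, 84, 72]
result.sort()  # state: [-14, -10, 16, 54, 72, 84]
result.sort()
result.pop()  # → 84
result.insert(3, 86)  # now [-14, -10, 16, 86, 54, 72]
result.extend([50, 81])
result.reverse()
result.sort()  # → [-14, -10, 16, 50, 54, 72, 81, 86]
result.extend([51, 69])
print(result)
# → [-14, -10, 16, 50, 54, 72, 81, 86, 51, 69]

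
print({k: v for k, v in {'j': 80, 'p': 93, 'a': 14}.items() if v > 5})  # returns {'j': 80, 'p': 93, 'a': 14}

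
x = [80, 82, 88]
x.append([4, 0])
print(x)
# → [80, 82, 88, [4, 0]]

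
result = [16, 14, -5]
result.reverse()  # [-5, 14, 16]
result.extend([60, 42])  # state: [-5, 14, 16, 60, 42]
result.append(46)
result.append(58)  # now [-5, 14, 16, 60, 42, 46, 58]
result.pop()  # 58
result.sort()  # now [-5, 14, 16, 42, 46, 60]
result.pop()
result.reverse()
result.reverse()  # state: [-5, 14, 16, 42, 46]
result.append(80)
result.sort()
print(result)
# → [-5, 14, 16, 42, 46, 80]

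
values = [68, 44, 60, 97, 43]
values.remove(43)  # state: [68, 44, 60, 97]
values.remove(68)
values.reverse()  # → [97, 60, 44]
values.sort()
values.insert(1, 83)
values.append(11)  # [44, 83, 60, 97, 11]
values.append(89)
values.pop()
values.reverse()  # [11, 97, 60, 83, 44]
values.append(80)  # [11, 97, 60, 83, 44, 80]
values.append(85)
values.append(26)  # [11, 97, 60, 83, 44, 80, 85, 26]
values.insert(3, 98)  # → [11, 97, 60, 98, 83, 44, 80, 85, 26]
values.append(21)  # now [11, 97, 60, 98, 83, 44, 80, 85, 26, 21]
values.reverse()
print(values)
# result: [21, 26, 85, 80, 44, 83, 98, 60, 97, 11]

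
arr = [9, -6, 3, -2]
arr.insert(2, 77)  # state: [9, -6, 77, 3, -2]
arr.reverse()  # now [-2, 3, 77, -6, 9]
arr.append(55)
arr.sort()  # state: [-6, -2, 3, 9, 55, 77]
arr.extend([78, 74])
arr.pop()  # 74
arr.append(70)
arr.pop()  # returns 70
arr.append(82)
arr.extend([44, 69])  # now [-6, -2, 3, 9, 55, 77, 78, 82, 44, 69]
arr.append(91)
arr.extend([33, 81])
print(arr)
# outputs [-6, -2, 3, 9, 55, 77, 78, 82, 44, 69, 91, 33, 81]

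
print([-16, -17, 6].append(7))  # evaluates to None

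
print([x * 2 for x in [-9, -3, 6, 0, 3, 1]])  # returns [-18, -6, 12, 0, 6, 2]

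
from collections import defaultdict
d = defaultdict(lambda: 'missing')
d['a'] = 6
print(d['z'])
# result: missing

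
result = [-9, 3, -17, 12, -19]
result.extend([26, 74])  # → [-9, 3, -17, 12, -19, 26, 74]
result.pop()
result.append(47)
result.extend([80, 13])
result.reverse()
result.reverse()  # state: [-9, 3, -17, 12, -19, 26, 47, 80, 13]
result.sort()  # [-19, -17, -9, 3, 12, 13, 26, 47, 80]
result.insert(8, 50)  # [-19, -17, -9, 3, 12, 13, 26, 47, 50, 80]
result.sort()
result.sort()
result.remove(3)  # [-19, -17, -9, 12, 13, 26, 47, 50, 80]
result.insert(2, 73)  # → [-19, -17, 73, -9, 12, 13, 26, 47, 50, 80]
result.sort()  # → [-19, -17, -9, 12, 13, 26, 47, 50, 73, 80]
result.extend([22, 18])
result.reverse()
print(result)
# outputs [18, 22, 80, 73, 50, 47, 26, 13, 12, -9, -17, -19]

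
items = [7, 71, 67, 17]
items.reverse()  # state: [17, 67, 71, 7]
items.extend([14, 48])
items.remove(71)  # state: [17, 67, 7, 14, 48]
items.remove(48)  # [17, 67, 7, 14]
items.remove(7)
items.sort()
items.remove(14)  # [17, 67]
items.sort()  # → [17, 67]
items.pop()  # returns 67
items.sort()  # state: [17]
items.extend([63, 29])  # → [17, 63, 29]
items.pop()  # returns 29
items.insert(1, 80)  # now [17, 80, 63]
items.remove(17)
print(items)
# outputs [80, 63]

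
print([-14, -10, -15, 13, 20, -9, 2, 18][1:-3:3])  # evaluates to [-10, 20]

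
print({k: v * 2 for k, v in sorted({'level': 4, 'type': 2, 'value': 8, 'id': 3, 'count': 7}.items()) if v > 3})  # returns {'count': 14, 'level': 8, 'value': 16}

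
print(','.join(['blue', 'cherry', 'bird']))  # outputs blue,cherry,bird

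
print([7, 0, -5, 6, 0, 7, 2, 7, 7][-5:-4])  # [0]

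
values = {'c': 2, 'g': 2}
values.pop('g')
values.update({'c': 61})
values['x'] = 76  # {'c': 61, 'x': 76}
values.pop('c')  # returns 61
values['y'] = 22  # {'x': 76, 'y': 22}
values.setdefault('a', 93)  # 93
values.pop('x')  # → 76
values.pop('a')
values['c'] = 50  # {'y': 22, 'c': 50}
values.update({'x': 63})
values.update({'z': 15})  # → {'y': 22, 'c': 50, 'x': 63, 'z': 15}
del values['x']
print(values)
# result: {'y': 22, 'c': 50, 'z': 15}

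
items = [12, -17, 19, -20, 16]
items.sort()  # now [-20, -17, 12, 16, 19]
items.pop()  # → 19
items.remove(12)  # [-20, -17, 16]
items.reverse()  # [16, -17, -20]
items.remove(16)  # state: [-17, -20]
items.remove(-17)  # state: [-20]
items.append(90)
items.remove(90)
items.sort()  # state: [-20]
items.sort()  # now [-20]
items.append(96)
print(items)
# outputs [-20, 96]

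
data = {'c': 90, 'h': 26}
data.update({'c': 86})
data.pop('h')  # 26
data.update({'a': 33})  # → {'c': 86, 'a': 33}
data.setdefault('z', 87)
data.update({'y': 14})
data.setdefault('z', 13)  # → 87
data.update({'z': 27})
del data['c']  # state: {'a': 33, 'z': 27, 'y': 14}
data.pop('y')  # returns 14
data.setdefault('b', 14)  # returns 14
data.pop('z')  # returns 27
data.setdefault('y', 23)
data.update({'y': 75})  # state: {'a': 33, 'b': 14, 'y': 75}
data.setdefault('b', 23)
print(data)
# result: {'a': 33, 'b': 14, 'y': 75}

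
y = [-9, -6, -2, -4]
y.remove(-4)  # [-9, -6, -2]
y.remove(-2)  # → [-9, -6]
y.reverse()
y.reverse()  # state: [-9, -6]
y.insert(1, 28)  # [-9, 28, -6]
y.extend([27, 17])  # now [-9, 28, -6, 27, 17]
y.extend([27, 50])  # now [-9, 28, -6, 27, 17, 27, 50]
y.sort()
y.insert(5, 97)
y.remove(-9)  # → [-6, 17, 27, 27, 97, 28, 50]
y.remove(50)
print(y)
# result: [-6, 17, 27, 27, 97, 28]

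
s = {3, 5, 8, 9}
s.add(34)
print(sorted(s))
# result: [3, 5, 8, 9, 34]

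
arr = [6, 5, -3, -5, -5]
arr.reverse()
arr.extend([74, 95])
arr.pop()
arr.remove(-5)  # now [-5, -3, 5, 6, 74]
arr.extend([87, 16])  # [-5, -3, 5, 6, 74, 87, 16]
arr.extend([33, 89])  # [-5, -3, 5, 6, 74, 87, 16, 33, 89]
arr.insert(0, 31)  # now [31, -5, -3, 5, 6, 74, 87, 16, 33, 89]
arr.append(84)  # [31, -5, -3, 5, 6, 74, 87, 16, 33, 89, 84]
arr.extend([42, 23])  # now [31, -5, -3, 5, 6, 74, 87, 16, 33, 89, 84, 42, 23]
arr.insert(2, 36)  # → [31, -5, 36, -3, 5, 6, 74, 87, 16, 33, 89, 84, 42, 23]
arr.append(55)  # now [31, -5, 36, -3, 5, 6, 74, 87, 16, 33, 89, 84, 42, 23, 55]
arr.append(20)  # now [31, -5, 36, -3, 5, 6, 74, 87, 16, 33, 89, 84, 42, 23, 55, 20]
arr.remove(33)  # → [31, -5, 36, -3, 5, 6, 74, 87, 16, 89, 84, 42, 23, 55, 20]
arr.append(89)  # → [31, -5, 36, -3, 5, 6, 74, 87, 16, 89, 84, 42, 23, 55, 20, 89]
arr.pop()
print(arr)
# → [31, -5, 36, -3, 5, 6, 74, 87, 16, 89, 84, 42, 23, 55, 20]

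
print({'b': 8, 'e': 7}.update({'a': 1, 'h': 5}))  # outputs None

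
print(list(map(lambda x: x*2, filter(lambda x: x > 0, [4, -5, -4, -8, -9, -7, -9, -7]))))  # [8]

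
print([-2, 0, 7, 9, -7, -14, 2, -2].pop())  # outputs -2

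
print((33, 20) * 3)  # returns (33, 20, 33, 20, 33, 20)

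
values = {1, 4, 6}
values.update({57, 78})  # {1, 4, 6, 57, 78}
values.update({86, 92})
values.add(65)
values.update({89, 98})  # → {1, 4, 6, 57, 65, 78, 86, 89, 92, 98}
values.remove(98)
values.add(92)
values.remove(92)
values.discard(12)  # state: {1, 4, 6, 57, 65, 78, 86, 89}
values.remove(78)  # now {1, 4, 6, 57, 65, 86, 89}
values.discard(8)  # {1, 4, 6, 57, 65, 86, 89}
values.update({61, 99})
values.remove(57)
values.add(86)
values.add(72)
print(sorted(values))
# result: [1, 4, 6, 61, 65, 72, 86, 89, 99]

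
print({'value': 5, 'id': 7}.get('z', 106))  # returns 106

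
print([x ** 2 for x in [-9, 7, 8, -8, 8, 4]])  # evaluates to [81, 49, 64, 64, 64, 16]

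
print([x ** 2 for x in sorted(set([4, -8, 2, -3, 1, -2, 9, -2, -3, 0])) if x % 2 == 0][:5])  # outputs [64, 4, 0, 4, 16]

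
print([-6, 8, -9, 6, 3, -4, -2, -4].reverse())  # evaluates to None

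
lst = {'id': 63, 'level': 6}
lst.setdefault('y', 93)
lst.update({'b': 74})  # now {'id': 63, 'level': 6, 'y': 93, 'b': 74}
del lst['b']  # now {'id': 63, 'level': 6, 'y': 93}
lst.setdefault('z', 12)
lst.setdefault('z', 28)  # 12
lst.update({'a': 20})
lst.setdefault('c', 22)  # 22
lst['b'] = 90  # {'id': 63, 'level': 6, 'y': 93, 'z': 12, 'a': 20, 'c': 22, 'b': 90}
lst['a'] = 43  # {'id': 63, 'level': 6, 'y': 93, 'z': 12, 'a': 43, 'c': 22, 'b': 90}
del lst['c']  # {'id': 63, 'level': 6, 'y': 93, 'z': 12, 'a': 43, 'b': 90}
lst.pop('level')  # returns 6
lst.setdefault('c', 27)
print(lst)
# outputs {'id': 63, 'y': 93, 'z': 12, 'a': 43, 'b': 90, 'c': 27}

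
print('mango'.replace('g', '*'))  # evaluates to man*o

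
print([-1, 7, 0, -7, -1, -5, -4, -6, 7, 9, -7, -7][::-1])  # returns [-7, -7, 9, 7, -6, -4, -5, -1, -7, 0, 7, -1]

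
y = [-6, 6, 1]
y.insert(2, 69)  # [-6, 6, 69, 1]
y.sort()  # [-6, 1, 6, 69]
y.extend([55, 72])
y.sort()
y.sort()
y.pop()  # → 72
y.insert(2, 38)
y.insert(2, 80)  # [-6, 1, 80, 38, 6, 55, 69]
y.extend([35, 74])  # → [-6, 1, 80, 38, 6, 55, 69, 35, 74]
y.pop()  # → 74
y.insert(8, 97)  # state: [-6, 1, 80, 38, 6, 55, 69, 35, 97]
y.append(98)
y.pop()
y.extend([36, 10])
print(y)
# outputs [-6, 1, 80, 38, 6, 55, 69, 35, 97, 36, 10]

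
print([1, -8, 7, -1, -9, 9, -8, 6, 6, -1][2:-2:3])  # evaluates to [7, 9]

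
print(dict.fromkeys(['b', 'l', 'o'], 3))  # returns {'b': 3, 'l': 3, 'o': 3}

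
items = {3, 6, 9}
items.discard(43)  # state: {3, 6, 9}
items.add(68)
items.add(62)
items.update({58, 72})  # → {3, 6, 9, 58, 62, 68, 72}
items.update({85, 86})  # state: {3, 6, 9, 58, 62, 68, 72, 85, 86}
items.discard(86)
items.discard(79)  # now {3, 6, 9, 58, 62, 68, 72, 85}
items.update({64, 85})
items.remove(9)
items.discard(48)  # {3, 6, 58, 62, 64, 68, 72, 85}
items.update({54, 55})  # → {3, 6, 54, 55, 58, 62, 64, 68, 72, 85}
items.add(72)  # {3, 6, 54, 55, 58, 62, 64, 68, 72, 85}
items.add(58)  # {3, 6, 54, 55, 58, 62, 64, 68, 72, 85}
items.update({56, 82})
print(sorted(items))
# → [3, 6, 54, 55, 56, 58, 62, 64, 68, 72, 82, 85]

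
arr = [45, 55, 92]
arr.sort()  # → [45, 55, 92]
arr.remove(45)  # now [55, 92]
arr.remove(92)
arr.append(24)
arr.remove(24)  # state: [55]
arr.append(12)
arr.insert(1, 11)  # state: [55, 11, 12]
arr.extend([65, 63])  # [55, 11, 12, 65, 63]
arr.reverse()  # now [63, 65, 12, 11, 55]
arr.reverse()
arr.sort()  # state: [11, 12, 55, 63, 65]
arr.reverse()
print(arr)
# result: [65, 63, 55, 12, 11]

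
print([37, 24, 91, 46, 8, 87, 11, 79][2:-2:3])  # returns [91, 87]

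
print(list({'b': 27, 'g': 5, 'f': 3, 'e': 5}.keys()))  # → ['b', 'g', 'f', 'e']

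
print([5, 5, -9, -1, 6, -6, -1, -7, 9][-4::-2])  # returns [-6, -1, 5]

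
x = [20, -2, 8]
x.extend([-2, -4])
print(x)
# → [20, -2, 8, -2, -4]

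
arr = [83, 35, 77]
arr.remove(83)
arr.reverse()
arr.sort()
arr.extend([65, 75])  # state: [35, 77, 65, 75]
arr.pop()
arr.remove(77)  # [35, 65]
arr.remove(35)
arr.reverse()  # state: [65]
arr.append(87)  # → [65, 87]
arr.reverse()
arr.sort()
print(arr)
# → [65, 87]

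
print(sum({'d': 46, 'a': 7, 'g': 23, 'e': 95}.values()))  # 171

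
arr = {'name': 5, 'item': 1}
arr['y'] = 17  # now {'name': 5, 'item': 1, 'y': 17}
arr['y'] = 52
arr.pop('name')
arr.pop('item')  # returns 1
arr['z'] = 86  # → {'y': 52, 'z': 86}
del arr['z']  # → {'y': 52}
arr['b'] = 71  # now {'y': 52, 'b': 71}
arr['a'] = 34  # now {'y': 52, 'b': 71, 'a': 34}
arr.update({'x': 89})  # {'y': 52, 'b': 71, 'a': 34, 'x': 89}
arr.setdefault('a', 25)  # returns 34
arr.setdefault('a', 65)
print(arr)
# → {'y': 52, 'b': 71, 'a': 34, 'x': 89}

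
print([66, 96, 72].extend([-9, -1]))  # None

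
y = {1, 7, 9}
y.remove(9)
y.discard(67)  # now {1, 7}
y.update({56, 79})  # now {1, 7, 56, 79}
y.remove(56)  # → {1, 7, 79}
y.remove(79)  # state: {1, 7}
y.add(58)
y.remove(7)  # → {1, 58}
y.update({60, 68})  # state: {1, 58, 60, 68}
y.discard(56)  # {1, 58, 60, 68}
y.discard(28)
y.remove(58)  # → {1, 60, 68}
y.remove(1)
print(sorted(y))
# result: [60, 68]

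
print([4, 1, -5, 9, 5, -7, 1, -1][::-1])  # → [-1, 1, -7, 5, 9, -5, 1, 4]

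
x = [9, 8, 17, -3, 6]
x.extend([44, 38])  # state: [9, 8, 17, -3, 6, 44, 38]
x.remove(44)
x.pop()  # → 38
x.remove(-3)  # [9, 8, 17, 6]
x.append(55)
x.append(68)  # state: [9, 8, 17, 6, 55, 68]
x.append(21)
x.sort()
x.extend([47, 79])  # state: [6, 8, 9, 17, 21, 55, 68, 47, 79]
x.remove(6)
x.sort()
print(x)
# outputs [8, 9, 17, 21, 47, 55, 68, 79]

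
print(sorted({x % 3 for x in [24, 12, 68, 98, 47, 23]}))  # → [0, 2]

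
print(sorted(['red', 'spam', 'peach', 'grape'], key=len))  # ['red', 'spam', 'peach', 'grape']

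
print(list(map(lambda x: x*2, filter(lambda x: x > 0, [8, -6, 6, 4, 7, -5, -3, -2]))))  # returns [16, 12, 8, 14]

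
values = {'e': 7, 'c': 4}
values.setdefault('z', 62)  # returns 62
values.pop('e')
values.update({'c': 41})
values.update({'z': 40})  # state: {'c': 41, 'z': 40}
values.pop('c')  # 41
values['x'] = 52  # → {'z': 40, 'x': 52}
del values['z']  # {'x': 52}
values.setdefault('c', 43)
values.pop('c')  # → 43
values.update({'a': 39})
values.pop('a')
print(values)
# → {'x': 52}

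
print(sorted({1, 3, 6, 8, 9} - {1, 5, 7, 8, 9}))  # [3, 6]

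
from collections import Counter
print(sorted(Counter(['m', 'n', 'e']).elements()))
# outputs ['e', 'm', 'n']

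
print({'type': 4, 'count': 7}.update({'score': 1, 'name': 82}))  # None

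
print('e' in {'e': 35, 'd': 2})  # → True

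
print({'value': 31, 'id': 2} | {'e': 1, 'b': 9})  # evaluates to {'value': 31, 'id': 2, 'e': 1, 'b': 9}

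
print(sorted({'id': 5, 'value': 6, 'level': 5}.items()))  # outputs [('id', 5), ('level', 5), ('value', 6)]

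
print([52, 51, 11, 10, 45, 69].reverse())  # None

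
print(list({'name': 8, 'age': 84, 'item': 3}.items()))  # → [('name', 8), ('age', 84), ('item', 3)]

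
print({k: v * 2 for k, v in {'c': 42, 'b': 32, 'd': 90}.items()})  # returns {'c': 84, 'b': 64, 'd': 180}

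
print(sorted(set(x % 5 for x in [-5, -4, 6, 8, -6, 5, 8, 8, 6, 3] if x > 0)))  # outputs [0, 1, 3]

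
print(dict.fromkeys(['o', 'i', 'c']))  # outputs {'o': None, 'i': None, 'c': None}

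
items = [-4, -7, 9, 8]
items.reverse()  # [8, 9, -7, -4]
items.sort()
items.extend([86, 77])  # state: [-7, -4, 8, 9, 86, 77]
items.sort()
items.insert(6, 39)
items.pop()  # 39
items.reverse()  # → [86, 77, 9, 8, -4, -7]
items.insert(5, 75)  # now [86, 77, 9, 8, -4, 75, -7]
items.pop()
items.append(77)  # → [86, 77, 9, 8, -4, 75, 77]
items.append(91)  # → [86, 77, 9, 8, -4, 75, 77, 91]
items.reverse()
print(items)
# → [91, 77, 75, -4, 8, 9, 77, 86]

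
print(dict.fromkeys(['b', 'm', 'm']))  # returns {'b': None, 'm': None}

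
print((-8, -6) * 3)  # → (-8, -6, -8, -6, -8, -6)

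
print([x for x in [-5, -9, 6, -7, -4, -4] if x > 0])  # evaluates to [6]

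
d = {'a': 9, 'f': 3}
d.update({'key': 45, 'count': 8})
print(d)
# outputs {'a': 9, 'f': 3, 'key': 45, 'count': 8}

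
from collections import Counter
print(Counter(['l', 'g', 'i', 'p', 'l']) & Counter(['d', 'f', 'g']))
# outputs Counter({'g': 1})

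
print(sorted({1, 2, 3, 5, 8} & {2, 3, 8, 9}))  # [2, 3, 8]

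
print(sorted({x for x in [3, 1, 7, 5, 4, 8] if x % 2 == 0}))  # [4, 8]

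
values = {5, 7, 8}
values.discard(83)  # {5, 7, 8}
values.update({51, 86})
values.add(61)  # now {5, 7, 8, 51, 61, 86}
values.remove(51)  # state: {5, 7, 8, 61, 86}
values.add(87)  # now {5, 7, 8, 61, 86, 87}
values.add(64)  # {5, 7, 8, 61, 64, 86, 87}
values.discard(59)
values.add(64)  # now {5, 7, 8, 61, 64, 86, 87}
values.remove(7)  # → {5, 8, 61, 64, 86, 87}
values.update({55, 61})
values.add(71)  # {5, 8, 55, 61, 64, 71, 86, 87}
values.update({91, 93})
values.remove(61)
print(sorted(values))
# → [5, 8, 55, 64, 71, 86, 87, 91, 93]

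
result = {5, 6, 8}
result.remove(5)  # {6, 8}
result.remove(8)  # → {6}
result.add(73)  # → {6, 73}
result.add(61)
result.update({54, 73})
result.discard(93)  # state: {6, 54, 61, 73}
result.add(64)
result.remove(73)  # {6, 54, 61, 64}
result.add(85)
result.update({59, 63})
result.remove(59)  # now {6, 54, 61, 63, 64, 85}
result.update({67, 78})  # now {6, 54, 61, 63, 64, 67, 78, 85}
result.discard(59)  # {6, 54, 61, 63, 64, 67, 78, 85}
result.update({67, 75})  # {6, 54, 61, 63, 64, 67, 75, 78, 85}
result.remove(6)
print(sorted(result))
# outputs [54, 61, 63, 64, 67, 75, 78, 85]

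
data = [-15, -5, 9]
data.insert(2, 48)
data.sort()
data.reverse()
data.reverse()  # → [-15, -5, 9, 48]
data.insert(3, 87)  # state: [-15, -5, 9, 87, 48]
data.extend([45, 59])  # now [-15, -5, 9, 87, 48, 45, 59]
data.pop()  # 59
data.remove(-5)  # [-15, 9, 87, 48, 45]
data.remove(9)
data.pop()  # 45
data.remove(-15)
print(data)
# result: [87, 48]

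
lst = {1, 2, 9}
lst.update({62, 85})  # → {1, 2, 9, 62, 85}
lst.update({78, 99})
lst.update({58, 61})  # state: {1, 2, 9, 58, 61, 62, 78, 85, 99}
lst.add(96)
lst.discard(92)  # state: {1, 2, 9, 58, 61, 62, 78, 85, 96, 99}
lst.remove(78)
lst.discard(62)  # {1, 2, 9, 58, 61, 85, 96, 99}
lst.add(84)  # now {1, 2, 9, 58, 61, 84, 85, 96, 99}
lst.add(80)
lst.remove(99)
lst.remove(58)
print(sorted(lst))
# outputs [1, 2, 9, 61, 80, 84, 85, 96]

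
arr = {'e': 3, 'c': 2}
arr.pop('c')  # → 2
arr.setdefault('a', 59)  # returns 59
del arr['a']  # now {'e': 3}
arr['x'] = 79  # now {'e': 3, 'x': 79}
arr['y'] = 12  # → {'e': 3, 'x': 79, 'y': 12}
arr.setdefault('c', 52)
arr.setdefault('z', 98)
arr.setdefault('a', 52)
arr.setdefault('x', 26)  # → 79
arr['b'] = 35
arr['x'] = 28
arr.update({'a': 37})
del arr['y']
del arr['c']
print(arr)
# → {'e': 3, 'x': 28, 'z': 98, 'a': 37, 'b': 35}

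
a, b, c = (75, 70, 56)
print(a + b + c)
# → 201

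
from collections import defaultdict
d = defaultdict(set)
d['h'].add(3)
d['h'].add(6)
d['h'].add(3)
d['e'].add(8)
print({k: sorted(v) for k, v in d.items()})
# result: {'h': [3, 6], 'e': [8]}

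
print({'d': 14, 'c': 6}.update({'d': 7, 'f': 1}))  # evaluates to None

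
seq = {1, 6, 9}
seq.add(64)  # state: {1, 6, 9, 64}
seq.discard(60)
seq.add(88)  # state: {1, 6, 9, 64, 88}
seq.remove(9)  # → {1, 6, 64, 88}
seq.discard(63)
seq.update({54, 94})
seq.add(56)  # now {1, 6, 54, 56, 64, 88, 94}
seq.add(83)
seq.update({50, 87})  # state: {1, 6, 50, 54, 56, 64, 83, 87, 88, 94}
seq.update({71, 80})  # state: {1, 6, 50, 54, 56, 64, 71, 80, 83, 87, 88, 94}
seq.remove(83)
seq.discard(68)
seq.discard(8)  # {1, 6, 50, 54, 56, 64, 71, 80, 87, 88, 94}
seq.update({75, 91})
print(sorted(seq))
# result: [1, 6, 50, 54, 56, 64, 71, 75, 80, 87, 88, 91, 94]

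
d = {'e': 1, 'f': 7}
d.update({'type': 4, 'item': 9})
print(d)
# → {'e': 1, 'f': 7, 'type': 4, 'item': 9}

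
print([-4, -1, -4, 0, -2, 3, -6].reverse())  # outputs None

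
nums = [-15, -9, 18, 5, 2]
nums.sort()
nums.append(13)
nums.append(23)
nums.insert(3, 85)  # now [-15, -9, 2, 85, 5, 18, 13, 23]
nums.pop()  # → 23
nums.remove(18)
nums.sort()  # [-15, -9, 2, 5, 13, 85]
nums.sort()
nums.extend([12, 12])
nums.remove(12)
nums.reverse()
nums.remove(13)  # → [12, 85, 5, 2, -9, -15]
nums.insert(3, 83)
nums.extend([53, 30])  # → [12, 85, 5, 83, 2, -9, -15, 53, 30]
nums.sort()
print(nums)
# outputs [-15, -9, 2, 5, 12, 30, 53, 83, 85]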